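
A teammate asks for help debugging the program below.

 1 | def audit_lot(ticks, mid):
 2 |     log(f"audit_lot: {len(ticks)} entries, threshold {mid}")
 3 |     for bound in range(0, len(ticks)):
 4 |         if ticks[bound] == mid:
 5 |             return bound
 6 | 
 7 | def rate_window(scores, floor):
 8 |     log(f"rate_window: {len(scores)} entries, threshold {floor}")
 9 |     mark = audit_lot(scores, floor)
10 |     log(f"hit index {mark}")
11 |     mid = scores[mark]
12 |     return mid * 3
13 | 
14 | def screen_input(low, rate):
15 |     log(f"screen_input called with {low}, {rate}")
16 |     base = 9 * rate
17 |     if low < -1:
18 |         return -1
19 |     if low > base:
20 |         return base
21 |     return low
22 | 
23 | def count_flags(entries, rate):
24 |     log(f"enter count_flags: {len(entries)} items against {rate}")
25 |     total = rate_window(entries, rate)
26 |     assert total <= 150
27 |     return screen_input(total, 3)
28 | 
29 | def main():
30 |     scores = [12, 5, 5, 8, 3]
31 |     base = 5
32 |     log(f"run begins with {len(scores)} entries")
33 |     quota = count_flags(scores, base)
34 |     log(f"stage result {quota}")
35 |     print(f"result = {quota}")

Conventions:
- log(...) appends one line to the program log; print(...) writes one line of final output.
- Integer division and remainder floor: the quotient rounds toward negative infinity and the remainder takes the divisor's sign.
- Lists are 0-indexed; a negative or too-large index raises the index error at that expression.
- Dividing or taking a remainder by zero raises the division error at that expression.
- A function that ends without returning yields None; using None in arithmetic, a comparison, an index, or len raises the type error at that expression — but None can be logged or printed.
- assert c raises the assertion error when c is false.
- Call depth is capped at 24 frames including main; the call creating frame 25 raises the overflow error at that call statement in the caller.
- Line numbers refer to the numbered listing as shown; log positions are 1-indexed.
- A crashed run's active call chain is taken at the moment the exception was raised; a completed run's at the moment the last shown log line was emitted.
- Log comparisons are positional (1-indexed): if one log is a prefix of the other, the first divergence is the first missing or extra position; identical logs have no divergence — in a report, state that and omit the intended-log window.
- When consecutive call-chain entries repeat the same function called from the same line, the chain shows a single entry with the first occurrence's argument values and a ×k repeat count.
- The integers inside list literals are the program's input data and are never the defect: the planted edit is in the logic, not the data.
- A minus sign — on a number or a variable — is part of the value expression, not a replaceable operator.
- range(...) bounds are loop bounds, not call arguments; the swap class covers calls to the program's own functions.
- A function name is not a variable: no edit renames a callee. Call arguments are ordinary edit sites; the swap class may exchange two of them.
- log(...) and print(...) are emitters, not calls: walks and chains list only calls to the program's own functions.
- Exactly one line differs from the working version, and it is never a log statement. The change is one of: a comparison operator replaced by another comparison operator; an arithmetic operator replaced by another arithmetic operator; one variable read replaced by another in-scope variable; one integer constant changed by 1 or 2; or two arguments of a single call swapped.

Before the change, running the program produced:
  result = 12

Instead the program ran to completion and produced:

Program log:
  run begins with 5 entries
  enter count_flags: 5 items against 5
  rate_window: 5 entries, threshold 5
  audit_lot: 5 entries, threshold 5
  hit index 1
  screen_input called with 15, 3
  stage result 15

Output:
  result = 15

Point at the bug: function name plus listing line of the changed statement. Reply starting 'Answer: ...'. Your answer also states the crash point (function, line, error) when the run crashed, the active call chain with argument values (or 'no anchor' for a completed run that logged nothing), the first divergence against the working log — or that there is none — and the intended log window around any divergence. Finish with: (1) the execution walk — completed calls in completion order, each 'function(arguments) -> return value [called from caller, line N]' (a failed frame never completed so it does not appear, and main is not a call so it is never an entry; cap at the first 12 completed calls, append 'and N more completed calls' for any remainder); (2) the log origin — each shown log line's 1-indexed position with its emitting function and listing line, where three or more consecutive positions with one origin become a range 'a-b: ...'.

Answer: the defect is in screen_input at line 16.
The tell: Position 7 is the first bad log line: 'stage result 15' should read 'stage result 12'.
Call chain: main.
First divergence: position 7; shown 'stage result 15' vs intended 'stage result 12'.
Intended log window:
  5: hit index 1
  6: screen_input called with 15, 3
  7: stage result 12
Execution walk:
  audit_lot([12, 5, 5, 8, 3], 5) -> 1  [called from rate_window, line 9]
  rate_window([12, 5, 5, 8, 3], 5) -> 15  [called from count_flags, line 25]
  screen_input(15, 3) -> 15  [called from count_flags, line 27]
  count_flags([12, 5, 5, 8, 3], 5) -> 15  [called from main, line 33]
Log origins:
  1 — main, line 32
  2 — count_flags, line 24
  3 — rate_window, line 8
  4 — audit_lot, line 2
  5 — rate_window, line 10
  6 — screen_input, line 15
  7 — main, line 34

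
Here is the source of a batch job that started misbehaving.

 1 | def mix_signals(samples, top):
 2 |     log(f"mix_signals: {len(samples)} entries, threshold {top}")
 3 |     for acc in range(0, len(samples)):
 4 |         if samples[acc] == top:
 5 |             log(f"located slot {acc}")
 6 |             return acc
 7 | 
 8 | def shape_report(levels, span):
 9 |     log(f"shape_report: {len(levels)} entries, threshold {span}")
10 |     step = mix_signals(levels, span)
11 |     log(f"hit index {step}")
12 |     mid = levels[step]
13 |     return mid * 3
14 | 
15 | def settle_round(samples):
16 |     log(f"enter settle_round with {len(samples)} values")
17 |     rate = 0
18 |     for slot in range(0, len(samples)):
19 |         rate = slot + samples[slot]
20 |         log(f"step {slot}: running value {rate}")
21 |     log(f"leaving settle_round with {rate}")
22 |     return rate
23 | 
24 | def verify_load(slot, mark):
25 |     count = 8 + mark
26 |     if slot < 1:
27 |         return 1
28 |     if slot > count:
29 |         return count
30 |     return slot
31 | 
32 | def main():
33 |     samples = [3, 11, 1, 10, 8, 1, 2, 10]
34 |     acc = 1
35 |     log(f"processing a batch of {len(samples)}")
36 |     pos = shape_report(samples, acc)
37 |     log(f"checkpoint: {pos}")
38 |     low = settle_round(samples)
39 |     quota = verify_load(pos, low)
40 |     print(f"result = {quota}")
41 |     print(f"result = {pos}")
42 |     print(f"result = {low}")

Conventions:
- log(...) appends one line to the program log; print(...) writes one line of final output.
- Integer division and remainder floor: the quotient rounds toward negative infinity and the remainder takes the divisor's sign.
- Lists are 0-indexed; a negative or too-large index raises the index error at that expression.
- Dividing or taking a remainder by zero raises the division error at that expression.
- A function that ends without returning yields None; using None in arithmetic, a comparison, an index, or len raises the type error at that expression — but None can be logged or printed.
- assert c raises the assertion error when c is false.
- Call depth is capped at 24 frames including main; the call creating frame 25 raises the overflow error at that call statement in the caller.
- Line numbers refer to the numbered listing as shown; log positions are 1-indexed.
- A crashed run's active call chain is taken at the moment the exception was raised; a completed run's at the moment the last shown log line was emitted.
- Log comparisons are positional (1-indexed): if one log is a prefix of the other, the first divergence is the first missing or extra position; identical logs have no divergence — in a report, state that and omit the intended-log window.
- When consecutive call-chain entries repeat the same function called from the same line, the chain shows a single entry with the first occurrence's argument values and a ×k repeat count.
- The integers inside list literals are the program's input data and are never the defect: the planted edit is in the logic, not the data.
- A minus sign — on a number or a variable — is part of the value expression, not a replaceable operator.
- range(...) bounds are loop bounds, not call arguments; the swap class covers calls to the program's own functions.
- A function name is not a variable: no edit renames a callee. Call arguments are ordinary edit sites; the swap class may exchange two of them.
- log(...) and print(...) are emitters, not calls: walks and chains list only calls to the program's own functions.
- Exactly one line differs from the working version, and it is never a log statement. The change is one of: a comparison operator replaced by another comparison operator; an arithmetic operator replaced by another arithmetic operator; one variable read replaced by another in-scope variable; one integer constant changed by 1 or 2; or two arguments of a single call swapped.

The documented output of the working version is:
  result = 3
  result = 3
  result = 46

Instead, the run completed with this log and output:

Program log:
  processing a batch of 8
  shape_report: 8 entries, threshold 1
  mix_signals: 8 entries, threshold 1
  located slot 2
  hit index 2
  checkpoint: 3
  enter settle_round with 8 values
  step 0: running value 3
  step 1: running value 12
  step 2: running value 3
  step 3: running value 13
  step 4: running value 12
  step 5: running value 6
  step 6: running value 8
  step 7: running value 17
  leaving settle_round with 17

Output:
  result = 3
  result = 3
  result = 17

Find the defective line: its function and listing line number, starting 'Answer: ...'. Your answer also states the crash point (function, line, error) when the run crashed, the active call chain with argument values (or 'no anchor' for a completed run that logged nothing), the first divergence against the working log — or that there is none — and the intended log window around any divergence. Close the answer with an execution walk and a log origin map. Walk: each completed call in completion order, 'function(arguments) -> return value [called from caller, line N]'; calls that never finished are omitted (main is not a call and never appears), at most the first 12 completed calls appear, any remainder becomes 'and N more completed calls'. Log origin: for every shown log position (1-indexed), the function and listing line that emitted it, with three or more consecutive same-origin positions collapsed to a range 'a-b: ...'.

Answer: the defect is in settle_round at line 19.
Key fact: Everything matches until log position 9, which reads 'step 1: running value 12' in place of 'step 1: running value 14'.
Call chain: main -> settle_round([3, 11, 1, 10, 8, 1, 2, 10]) (called at line 38).
First divergence: at position 9 the run shows 'step 1: running value 12' where the working version logs 'step 1: running value 14'.
Intended log window:
  7: enter settle_round with 8 values
  8: step 0: running value 3
  9: step 1: running value 14
  10: step 2: running value 15
Execution walk:
  mix_signals([3, 11, 1, 10, 8, 1, 2, 10], 1) -> 2  [called from shape_report, line 10]
  shape_report([3, 11, 1, 10, 8, 1, 2, 10], 1) -> 3  [called from main, line 36]
  settle_round([3, 11, 1, 10, 8, 1, 2, 10]) -> 17  [called from main, line 38]
  verify_load(3, 17) -> 3  [called from main, line 39]
Log origin:
  1: logged in main at line 35
  2: logged in shape_report at line 9
  3: logged in mix_signals at line 2
  4: logged in mix_signals at line 5
  5: logged in shape_report at line 11
  6: logged in main at line 37
  7: logged in settle_round at line 16
  8-15: logged in settle_round at line 20
  16: logged in settle_round at line 21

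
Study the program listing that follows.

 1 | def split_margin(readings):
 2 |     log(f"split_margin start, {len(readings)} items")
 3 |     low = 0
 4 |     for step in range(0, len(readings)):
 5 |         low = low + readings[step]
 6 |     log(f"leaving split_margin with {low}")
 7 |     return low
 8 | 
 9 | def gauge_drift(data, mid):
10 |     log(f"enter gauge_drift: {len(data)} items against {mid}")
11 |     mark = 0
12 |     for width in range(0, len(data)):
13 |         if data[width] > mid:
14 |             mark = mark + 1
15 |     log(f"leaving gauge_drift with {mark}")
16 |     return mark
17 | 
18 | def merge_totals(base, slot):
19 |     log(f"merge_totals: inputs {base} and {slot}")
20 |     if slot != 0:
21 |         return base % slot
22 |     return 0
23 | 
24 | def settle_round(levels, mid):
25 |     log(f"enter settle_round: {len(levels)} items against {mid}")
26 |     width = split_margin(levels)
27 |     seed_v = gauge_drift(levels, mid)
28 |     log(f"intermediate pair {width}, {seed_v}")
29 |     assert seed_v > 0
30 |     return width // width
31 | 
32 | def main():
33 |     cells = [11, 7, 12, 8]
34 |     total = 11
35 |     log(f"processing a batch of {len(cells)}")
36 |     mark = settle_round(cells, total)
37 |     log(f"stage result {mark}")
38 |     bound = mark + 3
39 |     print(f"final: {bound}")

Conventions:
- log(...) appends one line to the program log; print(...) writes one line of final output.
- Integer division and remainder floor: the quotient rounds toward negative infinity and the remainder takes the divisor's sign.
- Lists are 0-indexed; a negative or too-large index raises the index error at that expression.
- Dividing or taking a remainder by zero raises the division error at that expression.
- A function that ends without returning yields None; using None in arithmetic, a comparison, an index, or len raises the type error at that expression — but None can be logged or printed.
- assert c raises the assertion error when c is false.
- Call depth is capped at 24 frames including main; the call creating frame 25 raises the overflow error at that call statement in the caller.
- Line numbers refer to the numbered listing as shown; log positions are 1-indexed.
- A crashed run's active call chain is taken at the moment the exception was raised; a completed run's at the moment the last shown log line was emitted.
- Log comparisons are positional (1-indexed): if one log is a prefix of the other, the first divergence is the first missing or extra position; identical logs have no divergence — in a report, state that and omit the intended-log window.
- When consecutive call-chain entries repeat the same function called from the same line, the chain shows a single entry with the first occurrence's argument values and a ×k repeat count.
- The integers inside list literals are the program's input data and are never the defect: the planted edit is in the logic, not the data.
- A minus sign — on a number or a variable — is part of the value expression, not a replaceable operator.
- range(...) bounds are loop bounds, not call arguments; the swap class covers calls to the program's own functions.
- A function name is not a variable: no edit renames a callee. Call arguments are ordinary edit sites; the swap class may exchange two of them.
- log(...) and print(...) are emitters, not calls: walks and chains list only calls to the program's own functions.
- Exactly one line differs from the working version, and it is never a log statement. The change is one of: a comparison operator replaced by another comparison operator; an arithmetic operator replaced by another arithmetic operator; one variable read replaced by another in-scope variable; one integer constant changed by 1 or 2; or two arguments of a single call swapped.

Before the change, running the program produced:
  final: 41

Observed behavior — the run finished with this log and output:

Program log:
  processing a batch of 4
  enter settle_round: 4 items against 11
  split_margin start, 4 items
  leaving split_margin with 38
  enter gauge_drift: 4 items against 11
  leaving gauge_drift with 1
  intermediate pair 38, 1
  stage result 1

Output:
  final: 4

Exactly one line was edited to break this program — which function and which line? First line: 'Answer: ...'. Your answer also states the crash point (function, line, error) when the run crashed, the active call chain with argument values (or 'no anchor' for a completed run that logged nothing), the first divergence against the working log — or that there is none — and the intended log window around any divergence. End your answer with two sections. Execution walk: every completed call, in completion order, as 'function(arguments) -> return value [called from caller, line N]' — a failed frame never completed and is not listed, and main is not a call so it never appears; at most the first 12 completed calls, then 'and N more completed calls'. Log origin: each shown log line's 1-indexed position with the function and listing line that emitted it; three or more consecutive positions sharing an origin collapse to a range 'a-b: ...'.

Answer: the defect is in settle_round at line 30.
The tell: Everything matches until log position 8, which reads 'stage result 1' in place of 'stage result 38'.
Call chain: main.
First divergence: position 8; shown 'stage result 1' vs intended 'stage result 38'.
Intended log window:
  6: leaving gauge_drift with 1
  7: intermediate pair 38, 1
  8: stage result 38
Execution walk:
  split_margin([11, 7, 12, 8]) -> 38  [called from settle_round, line 26]
  gauge_drift([11, 7, 12, 8], 11) -> 1  [called from settle_round, line 27]
  settle_round([11, 7, 12, 8], 11) -> 1  [called from main, line 36]
Log origin:
  1: logged in main at line 35
  2: logged in settle_round at line 25
  3: logged in split_margin at line 2
  4: logged in split_margin at line 6
  5: logged in gauge_drift at line 10
  6: logged in gauge_drift at line 15
  7: logged in settle_round at line 28
  8: logged in main at line 37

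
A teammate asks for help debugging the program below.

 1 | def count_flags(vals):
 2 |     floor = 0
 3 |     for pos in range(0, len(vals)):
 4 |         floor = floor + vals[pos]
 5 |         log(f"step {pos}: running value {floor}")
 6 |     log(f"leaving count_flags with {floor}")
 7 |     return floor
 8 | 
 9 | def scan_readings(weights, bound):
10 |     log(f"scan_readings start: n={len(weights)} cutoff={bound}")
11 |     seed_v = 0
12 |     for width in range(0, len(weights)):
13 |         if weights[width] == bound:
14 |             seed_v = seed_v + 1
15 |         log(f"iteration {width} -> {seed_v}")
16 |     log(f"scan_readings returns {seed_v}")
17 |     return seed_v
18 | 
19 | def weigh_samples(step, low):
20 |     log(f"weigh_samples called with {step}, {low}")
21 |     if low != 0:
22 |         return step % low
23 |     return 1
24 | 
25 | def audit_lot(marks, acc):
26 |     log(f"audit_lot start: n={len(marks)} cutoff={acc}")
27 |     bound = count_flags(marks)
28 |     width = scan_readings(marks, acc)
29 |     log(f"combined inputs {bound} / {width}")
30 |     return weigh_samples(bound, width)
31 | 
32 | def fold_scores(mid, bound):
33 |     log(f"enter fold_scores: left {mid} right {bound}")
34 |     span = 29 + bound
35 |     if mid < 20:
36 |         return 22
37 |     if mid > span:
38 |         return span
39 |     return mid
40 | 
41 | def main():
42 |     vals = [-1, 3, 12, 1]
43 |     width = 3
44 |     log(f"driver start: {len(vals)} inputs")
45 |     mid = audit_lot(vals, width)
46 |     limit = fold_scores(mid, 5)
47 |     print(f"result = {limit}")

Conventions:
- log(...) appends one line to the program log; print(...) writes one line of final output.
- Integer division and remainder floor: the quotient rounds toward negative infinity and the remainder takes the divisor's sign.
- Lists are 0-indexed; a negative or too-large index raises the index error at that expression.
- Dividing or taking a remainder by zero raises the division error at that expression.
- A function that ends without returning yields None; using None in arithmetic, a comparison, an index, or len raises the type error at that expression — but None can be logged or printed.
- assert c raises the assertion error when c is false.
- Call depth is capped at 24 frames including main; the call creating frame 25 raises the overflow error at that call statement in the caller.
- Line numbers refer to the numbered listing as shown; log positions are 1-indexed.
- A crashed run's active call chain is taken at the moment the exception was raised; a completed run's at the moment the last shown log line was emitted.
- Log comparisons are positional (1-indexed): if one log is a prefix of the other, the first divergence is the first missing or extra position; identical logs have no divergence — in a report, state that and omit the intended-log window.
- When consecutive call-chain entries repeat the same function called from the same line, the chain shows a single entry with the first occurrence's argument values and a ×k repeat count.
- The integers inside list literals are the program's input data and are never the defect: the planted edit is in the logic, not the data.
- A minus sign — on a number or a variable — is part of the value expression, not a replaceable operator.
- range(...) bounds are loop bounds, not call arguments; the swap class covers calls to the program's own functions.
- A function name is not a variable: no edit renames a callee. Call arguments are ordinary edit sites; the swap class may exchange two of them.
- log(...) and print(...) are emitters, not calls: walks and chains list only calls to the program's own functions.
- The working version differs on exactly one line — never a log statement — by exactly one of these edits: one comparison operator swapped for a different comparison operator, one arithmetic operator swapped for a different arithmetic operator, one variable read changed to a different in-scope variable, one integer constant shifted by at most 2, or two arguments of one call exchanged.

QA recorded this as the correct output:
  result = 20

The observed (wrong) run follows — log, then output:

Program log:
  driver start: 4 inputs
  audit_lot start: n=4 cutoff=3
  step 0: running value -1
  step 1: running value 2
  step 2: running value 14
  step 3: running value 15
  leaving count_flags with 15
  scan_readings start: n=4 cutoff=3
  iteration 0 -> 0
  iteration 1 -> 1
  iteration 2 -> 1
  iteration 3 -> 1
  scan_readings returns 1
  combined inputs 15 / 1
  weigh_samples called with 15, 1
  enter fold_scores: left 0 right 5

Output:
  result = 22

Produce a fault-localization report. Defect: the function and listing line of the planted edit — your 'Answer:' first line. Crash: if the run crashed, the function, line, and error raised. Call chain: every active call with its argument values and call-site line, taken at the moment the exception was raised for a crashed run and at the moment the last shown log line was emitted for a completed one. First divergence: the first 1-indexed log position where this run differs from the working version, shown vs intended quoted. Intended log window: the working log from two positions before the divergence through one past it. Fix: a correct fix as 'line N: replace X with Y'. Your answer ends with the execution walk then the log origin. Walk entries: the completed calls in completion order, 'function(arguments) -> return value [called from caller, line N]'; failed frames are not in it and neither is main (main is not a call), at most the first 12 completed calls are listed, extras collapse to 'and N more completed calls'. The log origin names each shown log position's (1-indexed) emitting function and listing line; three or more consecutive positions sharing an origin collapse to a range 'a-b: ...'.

Answer: the defect is in fold_scores at line 36.
Core observation: The two runs log identically and part ways only at the printed values.
Call chain: main -> fold_scores(0, 5) (called at line 46).
First divergence: none (the log streams are identical).
Execution walk:
  count_flags([-1, 3, 12, 1]) -> 15  [called from audit_lot, line 27]
  scan_readings([-1, 3, 12, 1], 3) -> 1  [called from audit_lot, line 28]
  weigh_samples(15, 1) -> 0  [called from audit_lot, line 30]
  audit_lot([-1, 3, 12, 1], 3) -> 0  [called from main, line 45]
  fold_scores(0, 5) -> 22  [called from main, line 46]
Origin of each log line:
  1 — main, line 44
  2 — audit_lot, line 26
  3-6 — count_flags, line 5
  7 — count_flags, line 6
  8 — scan_readings, line 10
  9-12 — scan_readings, line 15
  13 — scan_readings, line 16
  14 — audit_lot, line 29
  15 — weigh_samples, line 20
  16 — fold_scores, line 33
A correct fix: line 36: replace `22` with `20`.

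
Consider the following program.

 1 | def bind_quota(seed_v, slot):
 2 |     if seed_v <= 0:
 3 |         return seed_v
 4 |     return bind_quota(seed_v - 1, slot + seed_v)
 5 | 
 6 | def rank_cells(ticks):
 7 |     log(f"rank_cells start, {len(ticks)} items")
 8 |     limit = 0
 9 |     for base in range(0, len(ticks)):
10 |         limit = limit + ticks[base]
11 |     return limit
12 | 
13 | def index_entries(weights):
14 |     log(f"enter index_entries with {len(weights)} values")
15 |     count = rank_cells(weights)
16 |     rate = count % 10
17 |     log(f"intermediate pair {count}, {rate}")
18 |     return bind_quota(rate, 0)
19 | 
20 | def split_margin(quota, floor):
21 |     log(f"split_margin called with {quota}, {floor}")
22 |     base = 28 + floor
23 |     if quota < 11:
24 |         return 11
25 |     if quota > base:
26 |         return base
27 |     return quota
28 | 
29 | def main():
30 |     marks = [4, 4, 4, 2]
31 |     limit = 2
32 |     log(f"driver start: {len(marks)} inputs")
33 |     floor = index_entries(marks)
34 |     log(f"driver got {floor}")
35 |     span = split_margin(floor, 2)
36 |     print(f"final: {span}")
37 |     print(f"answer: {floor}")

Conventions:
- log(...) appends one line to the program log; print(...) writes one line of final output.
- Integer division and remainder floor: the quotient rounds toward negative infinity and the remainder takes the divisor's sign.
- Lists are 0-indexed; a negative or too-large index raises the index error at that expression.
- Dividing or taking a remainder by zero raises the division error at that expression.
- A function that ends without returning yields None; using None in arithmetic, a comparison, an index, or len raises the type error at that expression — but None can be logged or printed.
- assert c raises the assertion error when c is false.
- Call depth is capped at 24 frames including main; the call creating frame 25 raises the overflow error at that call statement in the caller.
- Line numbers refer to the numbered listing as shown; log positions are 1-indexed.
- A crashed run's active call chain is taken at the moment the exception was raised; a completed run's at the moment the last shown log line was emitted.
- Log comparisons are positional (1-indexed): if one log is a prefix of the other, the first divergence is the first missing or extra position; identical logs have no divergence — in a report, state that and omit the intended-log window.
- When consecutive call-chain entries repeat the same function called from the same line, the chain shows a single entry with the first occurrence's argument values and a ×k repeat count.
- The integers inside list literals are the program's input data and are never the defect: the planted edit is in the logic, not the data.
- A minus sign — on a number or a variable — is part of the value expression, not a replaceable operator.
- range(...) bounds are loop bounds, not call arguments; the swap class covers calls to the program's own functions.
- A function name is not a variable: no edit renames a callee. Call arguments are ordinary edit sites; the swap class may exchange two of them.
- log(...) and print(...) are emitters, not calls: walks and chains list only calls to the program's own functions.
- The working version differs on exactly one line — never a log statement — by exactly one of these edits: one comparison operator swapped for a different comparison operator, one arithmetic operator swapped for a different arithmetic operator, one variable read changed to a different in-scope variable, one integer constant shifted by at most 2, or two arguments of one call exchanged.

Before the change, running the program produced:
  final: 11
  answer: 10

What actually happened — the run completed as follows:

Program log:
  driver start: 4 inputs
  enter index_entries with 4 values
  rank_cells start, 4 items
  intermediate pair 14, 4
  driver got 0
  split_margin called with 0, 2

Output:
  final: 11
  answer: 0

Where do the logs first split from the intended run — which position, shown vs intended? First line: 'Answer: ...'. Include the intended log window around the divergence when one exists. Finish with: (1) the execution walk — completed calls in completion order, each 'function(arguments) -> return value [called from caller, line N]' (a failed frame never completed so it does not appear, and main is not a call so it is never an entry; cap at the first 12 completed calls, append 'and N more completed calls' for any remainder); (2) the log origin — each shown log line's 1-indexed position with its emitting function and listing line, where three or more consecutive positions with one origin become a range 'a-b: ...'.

Answer: position 5 — shown 'driver got 0', intended 'driver got 10'.
Intended log window:
  3: rank_cells start, 4 items
  4: intermediate pair 14, 4
  5: driver got 10
  6: split_margin called with 10, 2
Execution walk:
  rank_cells([4, 4, 4, 2]) -> 14  [called from index_entries, line 15]
  bind_quota(0, 10) -> 0  [called from bind_quota, line 4]
  bind_quota(1, 9) -> 0  [called from bind_quota, line 4]
  bind_quota(2, 7) -> 0  [called from bind_quota, line 4]
  bind_quota(3, 4) -> 0  [called from bind_quota, line 4]
  bind_quota(4, 0) -> 0  [called from index_entries, line 18]
  index_entries([4, 4, 4, 2]) -> 0  [called from main, line 33]
  split_margin(0, 2) -> 11  [called from main, line 35]
Log origin:
  1 — main, line 32
  2 — index_entries, line 14
  3 — rank_cells, line 7
  4 — index_entries, line 17
  5 — main, line 34
  6 — split_margin, line 21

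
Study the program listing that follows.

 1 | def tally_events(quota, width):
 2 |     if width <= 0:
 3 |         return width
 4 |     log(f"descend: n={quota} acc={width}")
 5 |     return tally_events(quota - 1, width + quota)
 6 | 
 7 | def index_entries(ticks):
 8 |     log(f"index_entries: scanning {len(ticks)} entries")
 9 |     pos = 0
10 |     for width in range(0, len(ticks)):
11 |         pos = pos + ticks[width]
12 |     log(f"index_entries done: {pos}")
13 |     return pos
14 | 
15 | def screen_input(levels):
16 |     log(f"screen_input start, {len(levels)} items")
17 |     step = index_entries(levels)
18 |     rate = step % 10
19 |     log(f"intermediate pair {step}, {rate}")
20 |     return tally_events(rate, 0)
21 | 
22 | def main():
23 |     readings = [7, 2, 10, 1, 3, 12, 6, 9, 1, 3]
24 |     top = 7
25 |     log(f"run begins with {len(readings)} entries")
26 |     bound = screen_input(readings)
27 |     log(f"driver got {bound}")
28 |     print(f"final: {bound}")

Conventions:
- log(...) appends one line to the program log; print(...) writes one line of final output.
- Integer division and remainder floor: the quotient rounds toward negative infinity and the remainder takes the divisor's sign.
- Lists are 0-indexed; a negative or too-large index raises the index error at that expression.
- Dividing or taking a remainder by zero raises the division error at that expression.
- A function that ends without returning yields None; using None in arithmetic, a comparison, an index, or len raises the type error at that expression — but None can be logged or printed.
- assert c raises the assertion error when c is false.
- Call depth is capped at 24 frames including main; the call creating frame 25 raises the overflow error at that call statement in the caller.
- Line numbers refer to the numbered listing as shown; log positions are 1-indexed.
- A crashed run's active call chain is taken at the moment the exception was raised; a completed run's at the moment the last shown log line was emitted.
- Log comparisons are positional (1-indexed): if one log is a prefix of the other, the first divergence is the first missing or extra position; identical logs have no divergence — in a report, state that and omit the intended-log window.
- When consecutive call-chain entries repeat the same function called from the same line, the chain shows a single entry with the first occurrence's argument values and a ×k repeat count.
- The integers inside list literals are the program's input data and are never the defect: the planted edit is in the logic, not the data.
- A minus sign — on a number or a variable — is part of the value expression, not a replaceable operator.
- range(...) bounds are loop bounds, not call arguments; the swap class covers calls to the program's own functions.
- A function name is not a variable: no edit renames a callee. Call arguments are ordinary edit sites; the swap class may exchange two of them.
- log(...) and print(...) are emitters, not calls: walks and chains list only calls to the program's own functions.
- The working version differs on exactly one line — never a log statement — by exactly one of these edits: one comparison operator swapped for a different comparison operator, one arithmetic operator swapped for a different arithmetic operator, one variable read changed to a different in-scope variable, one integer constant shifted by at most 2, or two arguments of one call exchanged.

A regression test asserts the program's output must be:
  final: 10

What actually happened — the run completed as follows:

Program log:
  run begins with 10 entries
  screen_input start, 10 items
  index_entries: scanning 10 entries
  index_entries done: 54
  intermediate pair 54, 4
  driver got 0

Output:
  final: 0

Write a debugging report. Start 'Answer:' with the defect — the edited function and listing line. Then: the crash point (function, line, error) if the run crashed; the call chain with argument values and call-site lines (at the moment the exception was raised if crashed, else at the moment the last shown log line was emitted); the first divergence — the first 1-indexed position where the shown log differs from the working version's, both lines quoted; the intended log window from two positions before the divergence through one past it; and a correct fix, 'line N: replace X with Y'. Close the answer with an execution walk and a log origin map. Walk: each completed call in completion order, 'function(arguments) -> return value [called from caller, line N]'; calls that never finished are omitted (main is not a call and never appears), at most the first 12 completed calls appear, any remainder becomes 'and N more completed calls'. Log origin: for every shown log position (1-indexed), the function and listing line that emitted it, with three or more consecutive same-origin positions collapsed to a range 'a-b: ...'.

Answer: the defect is in tally_events at line 2.
The tell: The earliest visible damage is log position 6 — 'driver got 0' rather than the intended 'descend: n=4 acc=0'.
Call chain: main.
First divergence: position 6 — shown 'driver got 0', intended 'descend: n=4 acc=0'.
Intended log window:
  4: index_entries done: 54
  5: intermediate pair 54, 4
  6: descend: n=4 acc=0
  7: descend: n=3 acc=4
Execution walk:
  index_entries([7, 2, 10, 1, 3, 12, 6, 9, 1, 3]) -> 54  [called from screen_input, line 17]
  tally_events(4, 0) -> 0  [called from screen_input, line 20]
  screen_input([7, 2, 10, 1, 3, 12, 6, 9, 1, 3]) -> 0  [called from main, line 26]
Log origin:
  1 — main, line 25
  2 — screen_input, line 16
  3 — index_entries, line 8
  4 — index_entries, line 12
  5 — screen_input, line 19
  6 — main, line 27
A correct fix: line 2: replace `width` with `quota`.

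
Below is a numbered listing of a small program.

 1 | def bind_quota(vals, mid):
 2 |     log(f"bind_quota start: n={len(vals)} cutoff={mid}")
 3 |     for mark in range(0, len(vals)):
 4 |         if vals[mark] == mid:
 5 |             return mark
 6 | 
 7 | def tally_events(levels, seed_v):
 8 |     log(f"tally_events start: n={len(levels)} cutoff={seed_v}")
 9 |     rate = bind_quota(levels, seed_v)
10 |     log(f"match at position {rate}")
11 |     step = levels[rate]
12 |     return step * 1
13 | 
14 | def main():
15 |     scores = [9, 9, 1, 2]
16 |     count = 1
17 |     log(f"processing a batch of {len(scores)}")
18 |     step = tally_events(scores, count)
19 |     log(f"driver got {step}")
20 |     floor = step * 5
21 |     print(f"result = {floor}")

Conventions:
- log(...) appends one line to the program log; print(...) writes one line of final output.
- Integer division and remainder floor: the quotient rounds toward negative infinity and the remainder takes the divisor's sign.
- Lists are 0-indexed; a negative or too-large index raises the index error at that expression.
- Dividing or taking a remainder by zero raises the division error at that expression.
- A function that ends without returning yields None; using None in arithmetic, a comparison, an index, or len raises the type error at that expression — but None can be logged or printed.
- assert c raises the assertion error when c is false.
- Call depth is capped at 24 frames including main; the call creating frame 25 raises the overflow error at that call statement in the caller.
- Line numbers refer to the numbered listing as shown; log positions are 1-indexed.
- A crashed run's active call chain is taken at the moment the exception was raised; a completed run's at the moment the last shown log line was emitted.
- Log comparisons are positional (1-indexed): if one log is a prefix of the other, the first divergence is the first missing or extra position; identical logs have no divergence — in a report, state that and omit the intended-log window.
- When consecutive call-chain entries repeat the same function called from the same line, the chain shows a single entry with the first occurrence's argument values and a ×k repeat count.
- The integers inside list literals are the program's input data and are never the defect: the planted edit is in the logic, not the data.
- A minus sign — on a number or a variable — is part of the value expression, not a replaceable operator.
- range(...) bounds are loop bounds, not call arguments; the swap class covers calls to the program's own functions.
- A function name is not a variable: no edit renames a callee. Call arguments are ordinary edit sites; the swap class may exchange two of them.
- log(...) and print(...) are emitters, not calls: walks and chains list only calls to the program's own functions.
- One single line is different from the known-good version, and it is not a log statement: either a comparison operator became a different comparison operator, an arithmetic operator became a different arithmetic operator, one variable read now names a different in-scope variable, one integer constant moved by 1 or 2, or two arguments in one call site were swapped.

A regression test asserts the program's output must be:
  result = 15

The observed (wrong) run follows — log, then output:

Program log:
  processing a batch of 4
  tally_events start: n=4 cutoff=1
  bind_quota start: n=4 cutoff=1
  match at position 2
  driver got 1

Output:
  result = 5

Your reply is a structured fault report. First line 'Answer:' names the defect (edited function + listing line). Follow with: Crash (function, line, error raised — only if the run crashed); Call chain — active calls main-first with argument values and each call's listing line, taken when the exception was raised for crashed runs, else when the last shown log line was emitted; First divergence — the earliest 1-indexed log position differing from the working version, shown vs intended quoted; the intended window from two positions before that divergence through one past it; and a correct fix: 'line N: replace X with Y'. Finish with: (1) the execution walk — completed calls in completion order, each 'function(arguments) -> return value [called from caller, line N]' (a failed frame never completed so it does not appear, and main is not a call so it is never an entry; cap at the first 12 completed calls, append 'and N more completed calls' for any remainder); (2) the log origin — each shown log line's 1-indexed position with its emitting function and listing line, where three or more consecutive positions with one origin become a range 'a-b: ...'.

Answer: the defect is in tally_events at line 12.
Key fact: The earliest visible damage is log position 5 — 'driver got 1' rather than the intended 'driver got 3'.
Call chain: main.
First divergence: at position 5 the run shows 'driver got 1' where the working version logs 'driver got 3'.
Intended log window:
  3: bind_quota start: n=4 cutoff=1
  4: match at position 2
  5: driver got 3
Execution walk:
  bind_quota([9, 9, 1, 2], 1) -> 2  [called from tally_events, line 9]
  tally_events([9, 9, 1, 2], 1) -> 1  [called from main, line 18]
Log origins:
  1: from main, line 17
  2: from tally_events, line 8
  3: from bind_quota, line 2
  4: from tally_events, line 10
  5: from main, line 19
A correct fix: line 12: replace `1` with `3`.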